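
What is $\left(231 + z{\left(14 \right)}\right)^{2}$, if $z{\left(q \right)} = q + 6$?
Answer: $63001$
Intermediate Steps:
$z{\left(q \right)} = 6 + q$
$\left(231 + z{\left(14 \right)}\right)^{2} = \left(231 + \left(6 + 14\right)\right)^{2} = \left(231 + 20\right)^{2} = 251^{2} = 63001$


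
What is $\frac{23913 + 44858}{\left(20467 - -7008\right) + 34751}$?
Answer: $\frac{68771}{62226} \approx 1.1052$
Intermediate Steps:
$\frac{23913 + 44858}{\left(20467 - -7008\right) + 34751} = \frac{68771}{\left(20467 + 7008\right) + 34751} = \frac{68771}{27475 + 34751} = \frac{68771}{62226}$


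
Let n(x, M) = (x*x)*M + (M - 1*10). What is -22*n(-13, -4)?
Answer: 15180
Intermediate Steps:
n(x, M) = -10 + M + M*x² (n(x, M) = x²*M + (M - 10) = M*x² + (-10 + M) = -10 + M + M*x²)
-22*n(-13, -4) = -22*(-10 - 4 - 4*(-13)²) = -22*(-10 - 4 - 4*169) = -22*(-10 - 4 - 676) = -22*(-690) = 15180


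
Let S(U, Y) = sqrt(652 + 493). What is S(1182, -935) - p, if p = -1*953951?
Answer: 953951 + sqrt(1145) ≈ 9.5399e+5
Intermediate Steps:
S(U, Y) = sqrt(1145)
p = -953951
S(1182, -935) - p = sqrt(1145) - 1*(-953951) = sqrt(1145) + 953951 = 953951 + sqrt(1145)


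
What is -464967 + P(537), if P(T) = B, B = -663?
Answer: -465630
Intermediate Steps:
P(T) = -663
-464967 + P(537) = -464967 - 663 = -465630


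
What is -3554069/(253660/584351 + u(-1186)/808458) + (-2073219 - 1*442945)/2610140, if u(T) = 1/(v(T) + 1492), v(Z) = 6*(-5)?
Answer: -1601800202474514664028856491/195641342975654727385 ≈ -8.1874e+6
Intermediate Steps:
v(Z) = -30
u(T) = 1/1462 (u(T) = 1/(-30 + 1492) = 1/1462)
-3554069/(253660/584351 + u(-1186)/808458) + (-2073219 - 1*442945)/2610140 = -3554069/(253660/584351 + (1/1462)/808458) + (-2073219 - 1*442945)/2610140 = -3554069/(253660*(1/584351) + (1/1462)*(1/808458)) + (-2073219 - 442945)*(1/2610140) = -3554069/(253660/584351 + 1/1181965596) - 2516164*1/2610140 = -3554069/299817393665711/690682777988196 - 629041/652535 = -3554069*690682777988196/299817393665711 - 629041/652535 = -2454734250081729769524/299817393665711 - 629041/652535 = -1601800202474514664028856491/195641342975654727385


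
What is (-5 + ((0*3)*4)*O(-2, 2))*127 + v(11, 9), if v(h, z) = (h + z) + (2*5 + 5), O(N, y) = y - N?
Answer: -600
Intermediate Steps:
v(h, z) = 15 + h + z (v(h, z) = (h + z) + (10 + 5) = (h + z) + 15 = 15 + h + z)
(-5 + ((0*3)*4)*O(-2, 2))*127 + v(11, 9) = (-5 + ((0*3)*4)*(2 - 1*(-2)))*127 + (15 + 11 + 9) = (-5 + (0*4)*(2 + 2))*127 + 35 = (-5 + 0*4)*127 + 35 = (-5 + 0)*127 + 35 = -5*127 + 35 = -635 + 35 = -600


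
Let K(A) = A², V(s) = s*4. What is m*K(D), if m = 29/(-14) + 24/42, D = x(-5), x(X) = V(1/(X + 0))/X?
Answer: -24/625 ≈ -0.038400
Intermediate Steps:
V(s) = 4*s
x(X) = 4/X² (x(X) = (4/(X + 0))/X = (4/X)/X = 4/X²)
D = 4/25 (D = 4/(-5)² = 4*(1/25) = 4/25 ≈ 0.16000)
m = -3/2 (m = 29*(-1/14) + 24*(1/42) = -29/14 + 4/7 = -3/2 ≈ -1.5000)
m*K(D) = -3*(4/25)²/2 = -3/2*16/625 = -24/625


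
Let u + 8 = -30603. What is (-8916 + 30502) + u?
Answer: -9025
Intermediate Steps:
u = -30611 (u = -8 - 30603 = -30611)
(-8916 + 30502) + u = (-8916 + 30502) - 30611 = 21586 - 30611 = -9025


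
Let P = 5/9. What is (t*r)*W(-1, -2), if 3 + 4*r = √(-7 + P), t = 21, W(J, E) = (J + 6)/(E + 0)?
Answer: 315/8 - 35*I*√58/8 ≈ 39.375 - 33.319*I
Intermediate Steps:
W(J, E) = (6 + J)/E
P = 5/9 (P = 5*(⅑) = 5/9 ≈ 0.55556)
r = -¾ + I*√58/12 (r = -¾ + √(-7 + 5/9)/4 = -¾ + √(-58/9)/4 = -¾ + (I*√58/3)/4 = -¾ + I*√58/12 ≈ -0.75 + 0.63465*I)
(t*r)*W(-1, -2) = (21*(-¾ + I*√58/12))*((6 - 1)/(-2)) = (-63/4 + 7*I*√58/4)*(-½*5) = (-63/4 + 7*I*√58/4)*(-5/2) = 315/8 - 35*I*√58/8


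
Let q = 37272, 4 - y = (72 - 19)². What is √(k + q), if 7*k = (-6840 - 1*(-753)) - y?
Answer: √1803354/7 ≈ 191.84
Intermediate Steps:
y = -2805 (y = 4 - (72 - 19)² = 4 - 1*53² = 4 - 1*2809 = 4 - 2809 = -2805)
k = -3282/7 (k = ((-6840 - 1*(-753)) - 1*(-2805))/7 = ((-6840 + 753) + 2805)/7 = (-6087 + 2805)/7 = (⅐)*(-3282) = -3282/7 ≈ -468.86)
√(k + q) = √(-3282/7 + 37272) = √(257622/7) = √1803354/7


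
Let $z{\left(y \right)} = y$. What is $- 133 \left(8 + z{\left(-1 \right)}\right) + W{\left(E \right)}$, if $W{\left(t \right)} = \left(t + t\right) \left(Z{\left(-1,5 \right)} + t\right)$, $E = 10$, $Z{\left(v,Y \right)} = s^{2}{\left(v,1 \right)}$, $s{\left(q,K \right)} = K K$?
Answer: $-711$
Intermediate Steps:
$s{\left(q,K \right)} = K^{2}$
$Z{\left(v,Y \right)} = 1$ ($Z{\left(v,Y \right)} = \left(1^{2}\right)^{2} = 1^{2} = 1$)
$W{\left(t \right)} = 2 t \left(1 + t\right)$ ($W{\left(t \right)} = \left(t + t\right) \left(1 + t\right) = 2 t \left(1 + t\right)$)
$- 133 \left(8 + z{\left(-1 \right)}\right) + W{\left(E \right)} = - 133 \left(8 - 1\right) + 2 \cdot 10 \left(1 + 10\right) = \left(-133\right) 7 + 2 \cdot 10 \cdot 11 = -931 + 220 = -711$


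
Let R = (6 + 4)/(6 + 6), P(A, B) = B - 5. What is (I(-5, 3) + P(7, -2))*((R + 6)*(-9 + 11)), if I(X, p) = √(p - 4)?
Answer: -287/3 + 41*I/3 ≈ -95.667 + 13.667*I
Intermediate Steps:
P(A, B) = -5 + B
R = ⅚ (R = 10/12 = 10*(1/12) = ⅚ ≈ 0.83333)
I(X, p) = √(-4 + p)
(I(-5, 3) + P(7, -2))*((R + 6)*(-9 + 11)) = (√(-4 + 3) + (-5 - 2))*((⅚ + 6)*(-9 + 11)) = (√(-1) - 7)*((41/6)*2) = (I - 7)*(41/3) = (-7 + I)*(41/3) = -287/3 + 41*I/3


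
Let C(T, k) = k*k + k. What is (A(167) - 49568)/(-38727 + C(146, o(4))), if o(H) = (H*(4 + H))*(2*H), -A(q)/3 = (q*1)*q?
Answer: -26647/5413 ≈ -4.9228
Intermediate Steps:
A(q) = -3*q**2 (A(q) = -3*q*1*q = -3*q*q = -3*q**2)
o(H) = 2*H**2*(4 + H)
C(T, k) = k + k**2 (C(T, k) = k**2 + k = k + k**2)
(A(167) - 49568)/(-38727 + C(146, o(4))) = (-3*167**2 - 49568)/(-38727 + (2*4**2*(4 + 4))*(1 + 2*4**2*(4 + 4))) = (-3*27889 - 49568)/(-38727 + (2*16*8)*(1 + 2*16*8)) = (-83667 - 49568)/(-38727 + 256*(1 + 256)) = -133235/(-38727 + 256*257) = -133235/(-38727 + 65792) = -133235/27065 = -133235*1/27065 = -26647/5413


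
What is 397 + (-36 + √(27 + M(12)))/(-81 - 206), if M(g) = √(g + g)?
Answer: 113975/287 - √(27 + 2*√6)/287 ≈ 397.11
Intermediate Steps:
M(g) = √2*√g (M(g) = √(2*g) = √2*√g)
397 + (-36 + √(27 + M(12)))/(-81 - 206) = 397 + (-36 + √(27 + √2*√12))/(-81 - 206) = 397 + (-36 + √(27 + √2*(2*√3)))/(-287) = 397 + (-36 + √(27 + 2*√6))*(-1/287) = 397 + (36/287 - √(27 + 2*√6)/287) = 113975/287 - √(27 + 2*√6)/287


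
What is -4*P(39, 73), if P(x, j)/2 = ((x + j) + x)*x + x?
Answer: -47424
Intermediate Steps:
P(x, j) = 2*x + 2*x*(j + 2*x) (P(x, j) = 2*(((x + j) + x)*x + x) = 2*(((j + x) + x)*x + x) = 2*((j + 2*x)*x + x) = 2*(x*(j + 2*x) + x) = 2*(x + x*(j + 2*x)) = 2*x + 2*x*(j + 2*x))
-4*P(39, 73) = -8*39*(1 + 73 + 2*39) = -8*39*(1 + 73 + 78) = -8*39*152 = -4*11856 = -47424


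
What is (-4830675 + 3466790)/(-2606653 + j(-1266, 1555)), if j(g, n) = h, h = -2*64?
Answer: 1363885/2606781 ≈ 0.52321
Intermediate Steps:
h = -128
j(g, n) = -128
(-4830675 + 3466790)/(-2606653 + j(-1266, 1555)) = (-4830675 + 3466790)/(-2606653 - 128) = -1363885/(-2606781) = -1363885*(-1/2606781) = 1363885/2606781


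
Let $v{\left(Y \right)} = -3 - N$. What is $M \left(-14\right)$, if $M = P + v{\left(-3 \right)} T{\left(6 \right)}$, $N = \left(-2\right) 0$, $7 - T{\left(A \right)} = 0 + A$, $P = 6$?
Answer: $-42$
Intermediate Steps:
$T{\left(A \right)} = 7 - A$ ($T{\left(A \right)} = 7 - \left(0 + A\right) = 7 - A$)
$N = 0$
$v{\left(Y \right)} = -3$ ($v{\left(Y \right)} = -3 - 0 = -3 + 0 = -3$)
$M = 3$ ($M = 6 - 3 \left(7 - 6\right) = 6 - 3 = 3$)
$M \left(-14\right) = 3 \left(-14\right) = -42$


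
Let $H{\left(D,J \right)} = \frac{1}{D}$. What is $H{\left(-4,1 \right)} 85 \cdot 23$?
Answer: $- \frac{1955}{4} \approx -488.75$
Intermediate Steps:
$H{\left(-4,1 \right)} 85 \cdot 23 = \frac{1}{-4} \cdot 85 \cdot 23 = \left(- \frac{1}{4}\right) 85 \cdot 23 = \left(- \frac{85}{4}\right) 23 = - \frac{1955}{4}$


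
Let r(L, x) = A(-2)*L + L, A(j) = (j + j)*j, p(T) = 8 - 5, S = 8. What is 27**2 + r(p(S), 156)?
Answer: 756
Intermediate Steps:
p(T) = 3
A(j) = 2*j**2 (A(j) = (2*j)*j = 2*j**2)
r(L, x) = 9*L (r(L, x) = (2*(-2)**2)*L + L = (2*4)*L + L = 8*L + L = 9*L)
27**2 + r(p(S), 156) = 27**2 + 9*3 = 729 + 27 = 756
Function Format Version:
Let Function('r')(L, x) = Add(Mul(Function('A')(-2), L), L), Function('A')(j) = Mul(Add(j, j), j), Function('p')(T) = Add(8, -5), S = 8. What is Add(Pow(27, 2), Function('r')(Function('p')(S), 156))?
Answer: 756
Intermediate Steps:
Function('p')(T) = 3
Function('A')(j) = Mul(2, Pow(j, 2)) (Function('A')(j) = Mul(Mul(2, j), j) = Mul(2, Pow(j, 2)))
Function('r')(L, x) = Mul(9, L) (Function('r')(L, x) = Add(Mul(Mul(2, Pow(-2, 2)), L), L) = Add(Mul(Mul(2, 4), L), L) = Add(Mul(8, L), L) = Mul(9, L))
Add(Pow(27, 2), Function('r')(Function('p')(S), 156)) = Add(Pow(27, 2), Mul(9, 3)) = Add(729, 27) = 756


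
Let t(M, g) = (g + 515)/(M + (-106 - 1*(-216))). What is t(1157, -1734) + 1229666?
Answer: 1557985603/1267 ≈ 1.2297e+6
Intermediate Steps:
t(M, g) = (515 + g)/(110 + M) (t(M, g) = (515 + g)/(M + (-106 + 216)) = (515 + g)/(M + 110) = (515 + g)/(110 + M))
t(1157, -1734) + 1229666 = (515 - 1734)/(110 + 1157) + 1229666 = -1219/1267 + 1229666 = 1557985603/1267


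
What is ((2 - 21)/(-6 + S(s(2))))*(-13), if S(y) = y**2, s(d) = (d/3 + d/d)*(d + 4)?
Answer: 247/94 ≈ 2.6277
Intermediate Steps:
s(d) = (1 + d/3)*(4 + d) (s(d) = (d*(1/3) + 1)*(4 + d) = (d/3 + 1)*(4 + d) = (1 + d/3)*(4 + d))
((2 - 21)/(-6 + S(s(2))))*(-13) = ((2 - 21)/(-6 + (4 + (1/3)*2**2 + (7/3)*2)**2))*(-13) = -19/(-6 + (4 + (1/3)*4 + 14/3)**2)*(-13) = -19/(-6 + (4 + 4/3 + 14/3)**2)*(-13) = -19/(-6 + 10**2)*(-13) = -19/(-6 + 100)*(-13) = -19/94*(-13) = 247/94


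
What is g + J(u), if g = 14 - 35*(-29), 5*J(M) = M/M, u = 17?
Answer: 5146/5 ≈ 1029.2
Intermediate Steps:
J(M) = ⅕ (J(M) = (M/M)/5 = (⅕)*1 = ⅕)
g = 1029 (g = 14 + 1015 = 1029)
g + J(u) = 1029 + ⅕ = 5146/5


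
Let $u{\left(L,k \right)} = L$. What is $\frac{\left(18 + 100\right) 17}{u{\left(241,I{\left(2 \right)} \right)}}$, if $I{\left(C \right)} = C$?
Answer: $\frac{2006}{241} \approx 8.3237$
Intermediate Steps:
$\frac{\left(18 + 100\right) 17}{u{\left(241,I{\left(2 \right)} \right)}} = \frac{\left(18 + 100\right) 17}{241} = 118 \cdot 17 \cdot \frac{1}{241} = 2006 \cdot \frac{1}{241} = \frac{2006}{241}$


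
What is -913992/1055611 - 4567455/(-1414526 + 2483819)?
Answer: -84040304169/16358803667 ≈ -5.1373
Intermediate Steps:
-913992/1055611 - 4567455/(-1414526 + 2483819) = -913992*1/1055611 - 4567455/1069293 = -913992/1055611 - 4567455*1/1069293 = -913992/1055611 - 66195/15497 = -84040304169/16358803667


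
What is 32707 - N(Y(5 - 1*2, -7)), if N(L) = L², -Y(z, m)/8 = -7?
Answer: 29571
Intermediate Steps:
Y(z, m) = 56 (Y(z, m) = -8*(-7) = 56)
32707 - N(Y(5 - 1*2, -7)) = 32707 - 1*56² = 32707 - 1*3136 = 32707 - 3136 = 29571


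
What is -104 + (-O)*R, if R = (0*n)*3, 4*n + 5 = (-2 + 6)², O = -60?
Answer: -104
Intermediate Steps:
n = 11/4 (n = -5/4 + (-2 + 6)²/4 = -5/4 + (¼)*4² = -5/4 + (¼)*16 = -5/4 + 4 = 11/4 ≈ 2.7500)
R = 0 (R = (0*(11/4))*3 = 0*3 = 0)
-104 + (-O)*R = -104 - 1*(-60)*0 = -104 + 60*0 = -104 + 0 = -104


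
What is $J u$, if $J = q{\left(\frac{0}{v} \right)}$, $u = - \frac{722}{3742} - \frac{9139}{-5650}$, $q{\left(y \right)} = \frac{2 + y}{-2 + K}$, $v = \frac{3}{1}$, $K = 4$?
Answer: $\frac{15059419}{10571150} \approx 1.4246$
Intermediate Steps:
$v = 3$ ($v = 3 \cdot 1 = 3$)
$q{\left(y \right)} = 1 + \frac{y}{2}$ ($q{\left(y \right)} = \frac{2 + y}{-2 + 4} = \frac{2 + y}{2} = \left(2 + y\right) \frac{1}{2} = 1 + \frac{y}{2}$)
$u = \frac{15059419}{10571150}$ ($u = \left(-722\right) \frac{1}{3742} - - \frac{9139}{5650} = - \frac{361}{1871} + \frac{9139}{5650} = \frac{15059419}{10571150} \approx 1.4246$)
$J = 1$ ($J = 1 + \frac{0 \cdot \frac{1}{3}}{2} = 1 + \frac{1}{2} \cdot 0 = 1 + 0 = 1$)
$J u = 1 \cdot \frac{15059419}{10571150} = \frac{15059419}{10571150}$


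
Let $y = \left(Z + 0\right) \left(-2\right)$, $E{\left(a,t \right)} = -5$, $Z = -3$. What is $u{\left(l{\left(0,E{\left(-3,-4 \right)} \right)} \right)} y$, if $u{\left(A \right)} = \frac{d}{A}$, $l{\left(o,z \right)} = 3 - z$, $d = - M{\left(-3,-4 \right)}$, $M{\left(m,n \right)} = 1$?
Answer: $- \frac{3}{4} \approx -0.75$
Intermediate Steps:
$d = -1$ ($d = \left(-1\right) 1 = -1$)
$u{\left(A \right)} = - \frac{1}{A}$
$y = 6$ ($y = \left(-3 + 0\right) \left(-2\right) = \left(-3\right) \left(-2\right) = 6$)
$u{\left(l{\left(0,E{\left(-3,-4 \right)} \right)} \right)} y = - \frac{1}{3 - -5} \cdot 6 = - \frac{1}{3 + 5} \cdot 6 = - \frac{1}{8} \cdot 6 = \left(-1\right) \frac{1}{8} \cdot 6 = \left(- \frac{1}{8}\right) 6 = - \frac{3}{4}$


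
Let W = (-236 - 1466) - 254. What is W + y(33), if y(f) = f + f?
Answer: -1890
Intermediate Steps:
y(f) = 2*f
W = -1956 (W = -1702 - 254 = -1956)
W + y(33) = -1956 + 2*33 = -1956 + 66 = -1890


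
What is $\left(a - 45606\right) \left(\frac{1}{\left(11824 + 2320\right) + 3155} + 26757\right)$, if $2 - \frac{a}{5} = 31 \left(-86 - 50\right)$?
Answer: $- \frac{11347704837504}{17299} \approx -6.5597 \cdot 10^{8}$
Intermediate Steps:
$a = 21090$ ($a = 10 - 5 \cdot 31 \left(-86 - 50\right) = 10 - 5 \cdot 31 \left(-136\right) = 10 - -21080 = 10 + 21080 = 21090$)
$\left(a - 45606\right) \left(\frac{1}{\left(11824 + 2320\right) + 3155} + 26757\right) = \left(21090 - 45606\right) \left(\frac{1}{\left(11824 + 2320\right) + 3155} + 26757\right) = - 24516 \left(\frac{1}{14144 + 3155} + 26757\right) = - 24516 \left(\frac{1}{17299} + 26757\right) = \left(-24516\right) \frac{462869344}{17299} = - \frac{11347704837504}{17299}$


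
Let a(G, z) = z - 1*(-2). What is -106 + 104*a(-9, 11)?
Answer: 1246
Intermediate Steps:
a(G, z) = 2 + z (a(G, z) = z + 2 = 2 + z)
-106 + 104*a(-9, 11) = -106 + 104*(2 + 11) = -106 + 104*13 = -106 + 1352 = 1246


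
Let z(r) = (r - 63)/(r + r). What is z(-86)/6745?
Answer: 149/1160140 ≈ 0.00012843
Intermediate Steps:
z(r) = (-63 + r)/(2*r) (z(r) = (-63 + r)/((2*r)) = (-63 + r)*(1/(2*r)) = (-63 + r)/(2*r))
z(-86)/6745 = ((½)*(-63 - 86)/(-86))/6745 = ((½)*(-1/86)*(-149))*(1/6745) = (149/172)*(1/6745) = 149/1160140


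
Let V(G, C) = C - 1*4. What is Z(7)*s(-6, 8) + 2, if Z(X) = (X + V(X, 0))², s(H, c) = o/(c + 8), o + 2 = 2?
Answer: 2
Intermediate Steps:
V(G, C) = -4 + C (V(G, C) = C - 4 = -4 + C)
o = 0 (o = -2 + 2 = 0)
s(H, c) = 0 (s(H, c) = 0/(c + 8) = 0/(8 + c) = 0)
Z(X) = (-4 + X)² (Z(X) = (X + (-4 + 0))² = (X - 4)² = (-4 + X)²)
Z(7)*s(-6, 8) + 2 = (-4 + 7)²*0 + 2 = 3²*0 + 2 = 9*0 + 2 = 0 + 2 = 2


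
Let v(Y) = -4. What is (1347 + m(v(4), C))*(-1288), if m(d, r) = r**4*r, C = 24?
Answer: -10257594648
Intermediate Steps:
m(d, r) = r**5
(1347 + m(v(4), C))*(-1288) = (1347 + 24**5)*(-1288) = (1347 + 7962624)*(-1288) = 7963971*(-1288) = -10257594648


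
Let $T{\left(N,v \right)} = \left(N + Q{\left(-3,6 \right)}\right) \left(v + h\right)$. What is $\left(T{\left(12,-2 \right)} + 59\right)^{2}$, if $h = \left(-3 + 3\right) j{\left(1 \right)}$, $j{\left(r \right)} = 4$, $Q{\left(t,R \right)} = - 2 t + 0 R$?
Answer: $529$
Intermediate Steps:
$Q{\left(t,R \right)} = - 2 t$ ($Q{\left(t,R \right)} = - 2 t + 0 = - 2 t$)
$h = 0$ ($h = \left(-3 + 3\right) 4 = 0 \cdot 4 = 0$)
$T{\left(N,v \right)} = v \left(6 + N\right)$ ($T{\left(N,v \right)} = \left(N - -6\right) \left(v + 0\right) = \left(N + 6\right) v = \left(6 + N\right) v = v \left(6 + N\right)$)
$\left(T{\left(12,-2 \right)} + 59\right)^{2} = \left(- 2 \left(6 + 12\right) + 59\right)^{2} = \left(\left(-2\right) 18 + 59\right)^{2} = \left(-36 + 59\right)^{2} = 23^{2} = 529$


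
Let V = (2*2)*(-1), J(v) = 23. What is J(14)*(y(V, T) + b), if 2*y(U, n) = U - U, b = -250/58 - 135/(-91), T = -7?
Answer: -171580/2639 ≈ -65.017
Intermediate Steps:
b = -7460/2639 (b = -250*1/58 - 135*(-1/91) = -125/29 + 135/91 = -7460/2639 ≈ -2.8268)
V = -4 (V = 4*(-1) = -4)
y(U, n) = 0 (y(U, n) = (U - U)/2 = (1/2)*0 = 0)
J(14)*(y(V, T) + b) = 23*(0 - 7460/2639) = 23*(-7460/2639) = -171580/2639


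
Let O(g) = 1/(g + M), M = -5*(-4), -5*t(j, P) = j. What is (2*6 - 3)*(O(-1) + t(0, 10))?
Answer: 9/19 ≈ 0.47368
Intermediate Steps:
t(j, P) = -j/5
M = 20
O(g) = 1/(20 + g) (O(g) = 1/(g + 20) = 1/(20 + g))
(2*6 - 3)*(O(-1) + t(0, 10)) = (2*6 - 3)*(1/(20 - 1) - ⅕*0) = (12 - 3)*(1/19 + 0) = 9*(1/19 + 0) = 9*(1/19) = 9/19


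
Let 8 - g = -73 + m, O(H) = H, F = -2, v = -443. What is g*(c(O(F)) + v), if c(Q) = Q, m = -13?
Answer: -41830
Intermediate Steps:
g = 94 (g = 8 - (-73 - 13) = 8 - 1*(-86) = 8 + 86 = 94)
g*(c(O(F)) + v) = 94*(-2 - 443) = 94*(-445) = -41830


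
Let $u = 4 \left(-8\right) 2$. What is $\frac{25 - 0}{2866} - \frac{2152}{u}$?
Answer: $\frac{385577}{11464} \approx 33.634$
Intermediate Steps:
$u = -64$ ($u = \left(-32\right) 2 = -64$)
$\frac{25 - 0}{2866} - \frac{2152}{u} = \frac{25 - 0}{2866} - \frac{2152}{-64} = \left(25 + 0\right) \frac{1}{2866} - - \frac{269}{8} = 25 \cdot \frac{1}{2866} + \frac{269}{8} = \frac{25}{2866} + \frac{269}{8} = \frac{385577}{11464}$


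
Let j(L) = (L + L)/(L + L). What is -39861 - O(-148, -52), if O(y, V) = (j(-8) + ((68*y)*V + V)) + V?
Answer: -563086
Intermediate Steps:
j(L) = 1 (j(L) = (2*L)/((2*L)) = (2*L)*(1/(2*L)) = 1)
O(y, V) = 1 + 2*V + 68*V*y (O(y, V) = (1 + ((68*y)*V + V)) + V = (1 + (68*V*y + V)) + V = (1 + (V + 68*V*y)) + V = (1 + V + 68*V*y) + V = 1 + 2*V + 68*V*y)
-39861 - O(-148, -52) = -39861 - (1 + 2*(-52) + 68*(-52)*(-148)) = -39861 - (1 - 104 + 523328) = -39861 - 1*523225 = -39861 - 523225 = -563086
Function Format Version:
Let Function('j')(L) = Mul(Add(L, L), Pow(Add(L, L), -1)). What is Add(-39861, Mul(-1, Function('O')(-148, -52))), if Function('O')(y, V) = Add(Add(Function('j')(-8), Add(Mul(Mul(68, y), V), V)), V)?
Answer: -563086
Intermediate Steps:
Function('j')(L) = 1 (Function('j')(L) = Mul(Mul(2, L), Pow(Mul(2, L), -1)) = Mul(Mul(2, L), Mul(Rational(1, 2), Pow(L, -1))) = 1)
Function('O')(y, V) = Add(1, Mul(2, V), Mul(68, V, y)) (Function('O')(y, V) = Add(Add(1, Add(Mul(Mul(68, y), V), V)), V) = Add(Add(1, Add(Mul(68, V, y), V)), V) = Add(Add(1, Add(V, Mul(68, V, y))), V) = Add(Add(1, V, Mul(68, V, y)), V) = Add(1, Mul(2, V), Mul(68, V, y)))
Add(-39861, Mul(-1, Function('O')(-148, -52))) = Add(-39861, Mul(-1, Add(1, Mul(2, -52), Mul(68, -52, -148)))) = Add(-39861, Mul(-1, Add(1, -104, 523328))) = Add(-39861, Mul(-1, 523225)) = Add(-39861, -523225) = -563086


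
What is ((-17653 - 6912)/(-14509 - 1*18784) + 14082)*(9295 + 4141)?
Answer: 6299557156676/33293 ≈ 1.8922e+8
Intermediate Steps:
((-17653 - 6912)/(-14509 - 1*18784) + 14082)*(9295 + 4141) = (-24565/(-14509 - 18784) + 14082)*13436 = (-24565/(-33293) + 14082)*13436 = (-24565*(-1/33293) + 14082)*13436 = (24565/33293 + 14082)*13436 = (468856591/33293)*13436 = 6299557156676/33293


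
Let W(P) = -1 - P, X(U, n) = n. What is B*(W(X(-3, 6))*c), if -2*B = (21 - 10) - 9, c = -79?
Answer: -553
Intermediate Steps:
B = -1 (B = -((21 - 10) - 9)/2 = -(11 - 9)/2 = -½*2 = -1)
B*(W(X(-3, 6))*c) = -(-1 - 1*6)*(-79) = -(-1 - 6)*(-79) = -(-7)*(-79) = -1*553 = -553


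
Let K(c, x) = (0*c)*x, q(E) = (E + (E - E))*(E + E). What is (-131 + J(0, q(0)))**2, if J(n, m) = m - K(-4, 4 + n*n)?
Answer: 17161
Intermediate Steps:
q(E) = 2*E**2 (q(E) = (E + 0)*(2*E) = E*(2*E) = 2*E**2)
K(c, x) = 0 (K(c, x) = 0*x = 0)
J(n, m) = m (J(n, m) = m - 1*0 = m + 0 = m)
(-131 + J(0, q(0)))**2 = (-131 + 2*0**2)**2 = (-131 + 2*0)**2 = (-131 + 0)**2 = (-131)**2 = 17161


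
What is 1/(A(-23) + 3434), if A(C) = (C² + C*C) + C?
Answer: 1/4469 ≈ 0.00022376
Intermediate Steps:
A(C) = C + 2*C² (A(C) = (C² + C²) + C = 2*C² + C = C + 2*C²)
1/(A(-23) + 3434) = 1/(-23*(1 + 2*(-23)) + 3434) = 1/(-23*(1 - 46) + 3434) = 1/(-23*(-45) + 3434) = 1/(1035 + 3434) = 1/4469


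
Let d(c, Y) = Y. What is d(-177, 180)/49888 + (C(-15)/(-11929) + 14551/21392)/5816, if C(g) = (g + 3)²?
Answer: 8614189825049/2313800664920192 ≈ 0.0037230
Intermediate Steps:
C(g) = (3 + g)²
d(-177, 180)/49888 + (C(-15)/(-11929) + 14551/21392)/5816 = 180/49888 + ((3 - 15)²/(-11929) + 14551/21392)/5816 = 180*(1/49888) + ((-12)²*(-1/11929) + 14551*(1/21392))*(1/5816) = 45/12472 + (144*(-1/11929) + 14551/21392)*(1/5816) = 45/12472 + (-144/11929 + 14551/21392)*(1/5816) = 45/12472 + (170498431/255185168)*(1/5816) = 45/12472 + 170498431/1484156937088 = 8614189825049/2313800664920192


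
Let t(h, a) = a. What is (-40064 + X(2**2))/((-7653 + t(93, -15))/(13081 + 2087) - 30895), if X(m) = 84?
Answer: 50534720/39051919 ≈ 1.2940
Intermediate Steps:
(-40064 + X(2**2))/((-7653 + t(93, -15))/(13081 + 2087) - 30895) = (-40064 + 84)/((-7653 - 15)/(13081 + 2087) - 30895) = -39980/(-7668/15168 - 30895) = -39980/(-7668*1/15168 - 30895) = -39980/(-639/1264 - 30895) = -39980/(-39051919/1264) = -39980*(-1264/39051919) = 50534720/39051919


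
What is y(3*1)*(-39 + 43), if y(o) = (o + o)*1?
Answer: 24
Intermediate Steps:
y(o) = 2*o (y(o) = (2*o)*1 = 2*o)
y(3*1)*(-39 + 43) = (2*(3*1))*(-39 + 43) = (2*3)*4 = 6*4 = 24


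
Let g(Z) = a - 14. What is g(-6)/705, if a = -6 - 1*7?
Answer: -9/235 ≈ -0.038298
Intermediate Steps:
a = -13 (a = -6 - 7 = -13)
g(Z) = -27 (g(Z) = -13 - 14 = -27)
g(-6)/705 = -27/705 = -27*1/705 = -9/235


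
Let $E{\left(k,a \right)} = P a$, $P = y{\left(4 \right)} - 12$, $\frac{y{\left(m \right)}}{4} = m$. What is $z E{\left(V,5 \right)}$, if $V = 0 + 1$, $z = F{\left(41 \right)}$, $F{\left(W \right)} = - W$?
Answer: $-820$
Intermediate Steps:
$y{\left(m \right)} = 4 m$
$P = 4$ ($P = 4 \cdot 4 - 12 = 16 - 12 = 4$)
$z = -41$ ($z = \left(-1\right) 41 = -41$)
$V = 1$
$E{\left(k,a \right)} = 4 a$
$z E{\left(V,5 \right)} = - 41 \cdot 4 \cdot 5 = \left(-41\right) 20 = -820$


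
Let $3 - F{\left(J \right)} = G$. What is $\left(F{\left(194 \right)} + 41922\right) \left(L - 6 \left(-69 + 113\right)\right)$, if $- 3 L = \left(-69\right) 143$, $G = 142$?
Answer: $126393575$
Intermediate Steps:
$L = 3289$ ($L = - \frac{\left(-69\right) 143}{3} = \left(- \frac{1}{3}\right) \left(-9867\right) = 3289$)
$F{\left(J \right)} = -139$ ($F{\left(J \right)} = 3 - 142 = -139$)
$\left(F{\left(194 \right)} + 41922\right) \left(L - 6 \left(-69 + 113\right)\right) = \left(-139 + 41922\right) \left(3289 - 6 \left(-69 + 113\right)\right) = 41783 \left(3289 - 264\right) = 41783 \cdot 3025 = 126393575$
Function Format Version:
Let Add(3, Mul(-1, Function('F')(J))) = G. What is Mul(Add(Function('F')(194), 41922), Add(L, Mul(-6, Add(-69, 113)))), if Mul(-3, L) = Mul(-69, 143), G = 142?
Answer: 126393575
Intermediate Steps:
L = 3289 (L = Mul(Rational(-1, 3), Mul(-69, 143)) = Mul(Rational(-1, 3), -9867) = 3289)
Function('F')(J) = -139 (Function('F')(J) = Add(3, Mul(-1, 142)) = Add(3, -142) = -139)
Mul(Add(Function('F')(194), 41922), Add(L, Mul(-6, Add(-69, 113)))) = Mul(Add(-139, 41922), Add(3289, Mul(-6, Add(-69, 113)))) = Mul(41783, Add(3289, Mul(-6, 44))) = Mul(41783, Add(3289, -264)) = Mul(41783, 3025) = 126393575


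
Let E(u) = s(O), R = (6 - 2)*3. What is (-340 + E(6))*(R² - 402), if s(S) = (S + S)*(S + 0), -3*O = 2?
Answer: 262472/3 ≈ 87491.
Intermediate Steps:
O = -⅔ (O = -⅓*2 = -⅔ ≈ -0.66667)
s(S) = 2*S² (s(S) = (2*S)*S = 2*S²)
R = 12 (R = 4*3 = 12)
E(u) = 8/9 (E(u) = 2*(-⅔)² = 2*(4/9) = 8/9)
(-340 + E(6))*(R² - 402) = (-340 + 8/9)*(12² - 402) = -3052*(144 - 402)/9 = -3052/9*(-258) = 262472/3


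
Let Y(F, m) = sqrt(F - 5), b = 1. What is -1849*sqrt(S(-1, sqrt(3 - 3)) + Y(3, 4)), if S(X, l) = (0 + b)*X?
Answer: -1849*sqrt(-1 + I*sqrt(2)) ≈ -1118.6 - 2161.1*I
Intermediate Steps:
Y(F, m) = sqrt(-5 + F)
S(X, l) = X (S(X, l) = (0 + 1)*X = 1*X = X)
-1849*sqrt(S(-1, sqrt(3 - 3)) + Y(3, 4)) = -1849*sqrt(-1 + sqrt(-5 + 3)) = -1849*sqrt(-1 + sqrt(-2)) = -1849*sqrt(-1 + I*sqrt(2))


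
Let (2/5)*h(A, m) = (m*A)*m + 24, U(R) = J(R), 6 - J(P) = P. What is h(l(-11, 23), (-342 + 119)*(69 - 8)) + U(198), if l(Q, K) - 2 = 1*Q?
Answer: -8326872669/2 ≈ -4.1634e+9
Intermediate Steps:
J(P) = 6 - P
l(Q, K) = 2 + Q (l(Q, K) = 2 + 1*Q = 2 + Q)
U(R) = 6 - R
h(A, m) = 60 + 5*A*m**2/2 (h(A, m) = 5*((m*A)*m + 24)/2 = 5*((A*m)*m + 24)/2 = 5*(A*m**2 + 24)/2 = 5*(24 + A*m**2)/2 = 60 + 5*A*m**2/2)
h(l(-11, 23), (-342 + 119)*(69 - 8)) + U(198) = (60 + 5*(2 - 11)*((-342 + 119)*(69 - 8))**2/2) + (6 - 1*198) = (60 + (5/2)*(-9)*(-223*61)**2) + (6 - 198) = (60 + (5/2)*(-9)*(-13603)**2) - 192 = (60 + (5/2)*(-9)*185041609) - 192 = (60 - 8326872405/2) - 192 = -8326872285/2 - 192 = -8326872669/2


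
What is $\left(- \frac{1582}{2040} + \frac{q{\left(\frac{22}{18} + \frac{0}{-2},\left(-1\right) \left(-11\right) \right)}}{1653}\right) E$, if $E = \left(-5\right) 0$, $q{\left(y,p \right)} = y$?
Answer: $0$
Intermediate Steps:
$E = 0$
$\left(- \frac{1582}{2040} + \frac{q{\left(\frac{22}{18} + \frac{0}{-2},\left(-1\right) \left(-11\right) \right)}}{1653}\right) E = \left(- \frac{1582}{2040} + \frac{\frac{22}{18} + \frac{0}{-2}}{1653}\right) 0 = \left(\left(-1582\right) \frac{1}{2040} + \left(22 \cdot \frac{1}{18} + 0 \left(- \frac{1}{2}\right)\right) \frac{1}{1653}\right) 0 = \left(- \frac{791}{1020} + \left(\frac{11}{9} + 0\right) \frac{1}{1653}\right) 0 = \left(- \frac{791}{1020} + \frac{11}{9} \cdot \frac{1}{1653}\right) 0 = \left(- \frac{791}{1020} + \frac{11}{14877}\right) 0 = \left(- \frac{3918829}{5058180}\right) 0 = 0$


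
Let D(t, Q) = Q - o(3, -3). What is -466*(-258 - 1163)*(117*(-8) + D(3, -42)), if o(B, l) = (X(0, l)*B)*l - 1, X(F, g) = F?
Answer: -646955722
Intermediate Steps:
o(B, l) = -1 (o(B, l) = (0*B)*l - 1 = 0*l - 1 = 0 - 1 = -1)
D(t, Q) = 1 + Q (D(t, Q) = Q - 1*(-1) = Q + 1 = 1 + Q)
-466*(-258 - 1163)*(117*(-8) + D(3, -42)) = -466*(-258 - 1163)*(117*(-8) + (1 - 42)) = -(-662186)*(-936 - 41) = -(-662186)*(-977) = -466*1388317 = -646955722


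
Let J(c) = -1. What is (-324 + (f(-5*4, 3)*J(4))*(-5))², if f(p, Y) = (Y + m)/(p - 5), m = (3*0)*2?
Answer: 2634129/25 ≈ 1.0537e+5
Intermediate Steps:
m = 0 (m = 0*2 = 0)
f(p, Y) = Y/(-5 + p) (f(p, Y) = (Y + 0)/(p - 5) = Y/(-5 + p))
(-324 + (f(-5*4, 3)*J(4))*(-5))² = (-324 + ((3/(-5 - 5*4))*(-1))*(-5))² = (-324 + ((3/(-5 - 20))*(-1))*(-5))² = (-324 + ((3/(-25))*(-1))*(-5))² = (-324 + ((3*(-1/25))*(-1))*(-5))² = (-324 - 3/25*(-1)*(-5))² = (-324 + (3/25)*(-5))² = (-324 - ⅗)² = (-1623/5)² = 2634129/25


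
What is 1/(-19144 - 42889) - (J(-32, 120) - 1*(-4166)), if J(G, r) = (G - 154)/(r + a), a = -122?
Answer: -264198548/62033 ≈ -4259.0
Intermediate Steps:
J(G, r) = (-154 + G)/(-122 + r) (J(G, r) = (G - 154)/(r - 122) = (-154 + G)/(-122 + r))
1/(-19144 - 42889) - (J(-32, 120) - 1*(-4166)) = 1/(-19144 - 42889) - ((-154 - 32)/(-122 + 120) - 1*(-4166)) = 1/(-62033) - (-186/(-2) + 4166) = -1/62033 - (-1/2*(-186) + 4166) = -1/62033 - (93 + 4166) = -1/62033 - 1*4259 = -1/62033 - 4259 = -264198548/62033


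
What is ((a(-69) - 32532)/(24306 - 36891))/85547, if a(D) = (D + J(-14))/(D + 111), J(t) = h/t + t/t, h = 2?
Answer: 19323/639440494 ≈ 3.0219e-5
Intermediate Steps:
J(t) = 1 + 2/t (J(t) = 2/t + t/t = 2/t + 1 = 1 + 2/t)
a(D) = (6/7 + D)/(111 + D) (a(D) = (D + (2 - 14)/(-14))/(D + 111) = (D - 1/14*(-12))/(111 + D) = (D + 6/7)/(111 + D) = (6/7 + D)/(111 + D))
((a(-69) - 32532)/(24306 - 36891))/85547 = (((6/7 - 69)/(111 - 69) - 32532)/(24306 - 36891))/85547 = ((-477/7/42 - 32532)/(-12585))*(1/85547) = (((1/42)*(-477/7) - 32532)*(-1/12585))*(1/85547) = ((-159/98 - 32532)*(-1/12585))*(1/85547) = -3188295/98*(-1/12585)*(1/85547) = (212553/82222)*(1/85547) = 19323/639440494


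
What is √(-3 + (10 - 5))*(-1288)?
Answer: -1288*√2 ≈ -1821.5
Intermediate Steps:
√(-3 + (10 - 5))*(-1288) = √(-3 + 5)*(-1288) = √2*(-1288) = -1288*√2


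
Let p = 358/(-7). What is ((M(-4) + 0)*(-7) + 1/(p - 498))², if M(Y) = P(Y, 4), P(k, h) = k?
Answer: 11583140625/14776336 ≈ 783.90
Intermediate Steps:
M(Y) = Y
p = -358/7 (p = 358*(-⅐) = -358/7 ≈ -51.143)
((M(-4) + 0)*(-7) + 1/(p - 498))² = ((-4 + 0)*(-7) + 1/(-358/7 - 498))² = (-4*(-7) + 1/(-3844/7))² = (28 - 7/3844)² = (107625/3844)² = 11583140625/14776336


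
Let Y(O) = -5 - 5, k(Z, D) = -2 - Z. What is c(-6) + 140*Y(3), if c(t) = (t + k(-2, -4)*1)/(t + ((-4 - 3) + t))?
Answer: -26594/19 ≈ -1399.7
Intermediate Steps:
Y(O) = -10
c(t) = t/(-7 + 2*t) (c(t) = (t + (-2 - 1*(-2))*1)/(t + ((-4 - 3) + t)) = (t + (-2 + 2)*1)/(t + (-7 + t)) = (t + 0*1)/(-7 + 2*t) = (t + 0)/(-7 + 2*t) = t/(-7 + 2*t))
c(-6) + 140*Y(3) = -6/(-7 + 2*(-6)) + 140*(-10) = -6/(-7 - 12) - 1400 = -6/(-19) - 1400 = -6*(-1/19) - 1400 = 6/19 - 1400 = -26594/19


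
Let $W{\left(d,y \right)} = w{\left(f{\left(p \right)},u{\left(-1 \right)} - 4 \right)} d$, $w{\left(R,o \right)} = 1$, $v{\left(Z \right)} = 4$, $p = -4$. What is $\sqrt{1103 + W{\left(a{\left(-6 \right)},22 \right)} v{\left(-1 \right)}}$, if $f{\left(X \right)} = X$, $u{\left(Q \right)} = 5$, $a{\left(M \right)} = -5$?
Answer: $19 \sqrt{3} \approx 32.909$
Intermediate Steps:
$W{\left(d,y \right)} = d$ ($W{\left(d,y \right)} = 1 d = d$)
$\sqrt{1103 + W{\left(a{\left(-6 \right)},22 \right)} v{\left(-1 \right)}} = \sqrt{1103 - 20} = \sqrt{1083} = 19 \sqrt{3}$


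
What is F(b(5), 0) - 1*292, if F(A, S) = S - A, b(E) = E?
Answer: -297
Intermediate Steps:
F(b(5), 0) - 1*292 = (0 - 1*5) - 1*292 = (0 - 5) - 292 = -5 - 292 = -297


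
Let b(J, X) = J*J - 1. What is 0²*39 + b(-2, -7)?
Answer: 3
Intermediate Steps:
b(J, X) = -1 + J² (b(J, X) = J² - 1 = -1 + J²)
0²*39 + b(-2, -7) = 0²*39 + (-1 + (-2)²) = 0*39 + (-1 + 4) = 0 + 3 = 3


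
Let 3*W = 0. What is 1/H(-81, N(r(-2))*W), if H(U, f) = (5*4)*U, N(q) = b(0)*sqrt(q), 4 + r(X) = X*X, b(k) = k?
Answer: -1/1620 ≈ -0.00061728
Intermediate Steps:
W = 0 (W = (1/3)*0 = 0)
r(X) = -4 + X**2 (r(X) = -4 + X*X = -4 + X**2)
N(q) = 0 (N(q) = 0*sqrt(q) = 0)
H(U, f) = 20*U
1/H(-81, N(r(-2))*W) = 1/(20*(-81)) = 1/(-1620) = -1/1620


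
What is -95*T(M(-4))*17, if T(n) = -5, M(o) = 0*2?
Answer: 8075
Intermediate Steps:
M(o) = 0
-95*T(M(-4))*17 = -95*(-5)*17 = 475*17 = 8075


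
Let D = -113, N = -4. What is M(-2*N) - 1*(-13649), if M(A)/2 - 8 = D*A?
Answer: 11857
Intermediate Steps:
M(A) = 16 - 226*A (M(A) = 16 + 2*(-113*A) = 16 - 226*A)
M(-2*N) - 1*(-13649) = (16 - (-452)*(-4)) - 1*(-13649) = (16 - 226*8) + 13649 = (16 - 1808) + 13649 = -1792 + 13649 = 11857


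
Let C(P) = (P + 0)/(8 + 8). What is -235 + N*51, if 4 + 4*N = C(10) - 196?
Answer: -88865/32 ≈ -2777.0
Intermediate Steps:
C(P) = P/16
N = -1595/32 (N = -1 + ((1/16)*10 - 196)/4 = -1 + (5/8 - 196)/4 = -1 + (¼)*(-1563/8) = -1 - 1563/32 = -1595/32 ≈ -49.844)
-235 + N*51 = -235 - 1595/32*51 = -235 - 81345/32 = -88865/32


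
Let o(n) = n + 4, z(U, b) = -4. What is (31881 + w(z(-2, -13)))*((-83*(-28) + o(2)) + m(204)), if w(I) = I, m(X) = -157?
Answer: 69268721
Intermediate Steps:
o(n) = 4 + n
(31881 + w(z(-2, -13)))*((-83*(-28) + o(2)) + m(204)) = (31881 - 4)*((-83*(-28) + (4 + 2)) - 157) = 31877*((2324 + 6) - 157) = 31877*(2330 - 157) = 31877*2173 = 69268721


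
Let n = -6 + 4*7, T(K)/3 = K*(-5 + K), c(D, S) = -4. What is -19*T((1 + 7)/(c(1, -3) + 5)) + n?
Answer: -1346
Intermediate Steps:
T(K) = 3*K*(-5 + K) (T(K) = 3*(K*(-5 + K)) = 3*K*(-5 + K))
n = 22 (n = -6 + 28 = 22)
-19*T((1 + 7)/(c(1, -3) + 5)) + n = -57*(1 + 7)/(-4 + 5)*(-5 + (1 + 7)/(-4 + 5)) + 22 = -57*8/1*(-5 + 8/1) + 22 = -57*8*1*(-5 + 8*1) + 22 = -57*8*(-5 + 8) + 22 = -57*8*3 + 22 = -19*72 + 22 = -1368 + 22 = -1346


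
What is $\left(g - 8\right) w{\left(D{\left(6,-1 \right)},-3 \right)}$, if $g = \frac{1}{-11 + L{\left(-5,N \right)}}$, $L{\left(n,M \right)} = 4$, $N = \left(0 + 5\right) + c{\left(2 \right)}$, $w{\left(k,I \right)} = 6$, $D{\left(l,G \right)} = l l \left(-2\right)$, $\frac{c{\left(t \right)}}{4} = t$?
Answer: $- \frac{342}{7} \approx -48.857$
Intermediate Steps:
$c{\left(t \right)} = 4 t$
$D{\left(l,G \right)} = - 2 l^{2}$ ($D{\left(l,G \right)} = l^{2} \left(-2\right) = - 2 l^{2}$)
$N = 13$ ($N = \left(0 + 5\right) + 4 \cdot 2 = 5 + 8 = 13$)
$g = - \frac{1}{7}$ ($g = \frac{1}{-11 + 4} = \frac{1}{-7} = - \frac{1}{7} \approx -0.14286$)
$\left(g - 8\right) w{\left(D{\left(6,-1 \right)},-3 \right)} = \left(- \frac{1}{7} - 8\right) 6 = \left(- \frac{57}{7}\right) 6 = - \frac{342}{7}$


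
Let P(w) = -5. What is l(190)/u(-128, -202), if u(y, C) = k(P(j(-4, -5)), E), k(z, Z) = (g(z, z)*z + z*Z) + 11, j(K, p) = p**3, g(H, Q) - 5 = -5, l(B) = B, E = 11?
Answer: -95/22 ≈ -4.3182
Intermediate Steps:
g(H, Q) = 0 (g(H, Q) = 5 - 5 = 0)
k(z, Z) = 11 + Z*z (k(z, Z) = (0*z + z*Z) + 11 = (0 + Z*z) + 11 = Z*z + 11 = 11 + Z*z)
u(y, C) = -44 (u(y, C) = 11 + 11*(-5) = 11 - 55 = -44)
l(190)/u(-128, -202) = 190/(-44) = 190*(-1/44) = -95/22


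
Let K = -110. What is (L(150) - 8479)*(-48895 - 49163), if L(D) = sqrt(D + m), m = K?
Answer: 831433782 - 196116*sqrt(10) ≈ 8.3081e+8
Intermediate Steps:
m = -110
L(D) = sqrt(-110 + D) (L(D) = sqrt(D - 110) = sqrt(-110 + D))
(L(150) - 8479)*(-48895 - 49163) = (sqrt(-110 + 150) - 8479)*(-48895 - 49163) = (sqrt(40) - 8479)*(-98058) = (2*sqrt(10) - 8479)*(-98058) = (-8479 + 2*sqrt(10))*(-98058) = 831433782 - 196116*sqrt(10)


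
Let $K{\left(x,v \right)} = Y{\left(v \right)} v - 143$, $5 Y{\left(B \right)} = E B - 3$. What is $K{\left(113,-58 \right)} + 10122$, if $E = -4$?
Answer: $\frac{36613}{5} \approx 7322.6$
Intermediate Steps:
$Y{\left(B \right)} = - \frac{3}{5} - \frac{4 B}{5}$ ($Y{\left(B \right)} = \frac{- 4 B - 3}{5} = \frac{-3 - 4 B}{5} = - \frac{3}{5} - \frac{4 B}{5}$)
$K{\left(x,v \right)} = -143 + v \left(- \frac{3}{5} - \frac{4 v}{5}\right)$ ($K{\left(x,v \right)} = \left(- \frac{3}{5} - \frac{4 v}{5}\right) v - 143 = v \left(- \frac{3}{5} - \frac{4 v}{5}\right) - 143 = -143 + v \left(- \frac{3}{5} - \frac{4 v}{5}\right)$)
$K{\left(113,-58 \right)} + 10122 = \left(-143 - - \frac{58 \left(3 + 4 \left(-58\right)\right)}{5}\right) + 10122 = \left(-143 - - \frac{58 \left(3 - 232\right)}{5}\right) + 10122 = \left(-143 - \left(- \frac{58}{5}\right) \left(-229\right)\right) + 10122 = \left(-143 - \frac{13282}{5}\right) + 10122 = - \frac{13997}{5} + 10122 = \frac{36613}{5}$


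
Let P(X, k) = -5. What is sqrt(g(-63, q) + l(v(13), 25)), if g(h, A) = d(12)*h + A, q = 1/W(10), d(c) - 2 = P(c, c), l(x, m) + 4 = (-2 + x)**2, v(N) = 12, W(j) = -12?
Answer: sqrt(10257)/6 ≈ 16.879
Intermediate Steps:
l(x, m) = -4 + (-2 + x)**2
d(c) = -3 (d(c) = 2 - 5 = -3)
q = -1/12 (q = 1/(-12) = -1/12 ≈ -0.083333)
g(h, A) = A - 3*h (g(h, A) = -3*h + A = A - 3*h)
sqrt(g(-63, q) + l(v(13), 25)) = sqrt((-1/12 - 3*(-63)) + 12*(-4 + 12)) = sqrt((-1/12 + 189) + 12*8) = sqrt(2267/12 + 96) = sqrt(3419/12) = sqrt(10257)/6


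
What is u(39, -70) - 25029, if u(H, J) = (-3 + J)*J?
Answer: -19919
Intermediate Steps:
u(H, J) = J*(-3 + J)
u(39, -70) - 25029 = -70*(-3 - 70) - 25029 = -70*(-73) - 25029 = 5110 - 25029 = -19919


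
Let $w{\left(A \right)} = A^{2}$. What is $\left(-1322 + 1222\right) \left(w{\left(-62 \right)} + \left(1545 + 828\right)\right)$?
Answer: $-621700$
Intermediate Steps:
$\left(-1322 + 1222\right) \left(w{\left(-62 \right)} + \left(1545 + 828\right)\right) = \left(-1322 + 1222\right) \left(\left(-62\right)^{2} + \left(1545 + 828\right)\right) = - 100 \left(3844 + 2373\right) = \left(-100\right) 6217 = -621700$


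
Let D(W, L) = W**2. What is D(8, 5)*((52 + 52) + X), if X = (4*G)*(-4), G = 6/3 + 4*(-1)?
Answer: 8704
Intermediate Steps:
G = -2 (G = 6*(1/3) - 4 = 2 - 4 = -2)
X = 32 (X = (4*(-2))*(-4) = -8*(-4) = 32)
D(8, 5)*((52 + 52) + X) = 8**2*((52 + 52) + 32) = 64*(104 + 32) = 64*136 = 8704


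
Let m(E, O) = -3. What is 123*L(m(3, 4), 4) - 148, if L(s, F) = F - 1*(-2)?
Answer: 590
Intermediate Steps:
L(s, F) = 2 + F (L(s, F) = F + 2 = 2 + F)
123*L(m(3, 4), 4) - 148 = 123*(2 + 4) - 148 = 123*6 - 148 = 738 - 148 = 590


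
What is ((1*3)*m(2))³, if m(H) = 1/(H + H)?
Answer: 27/64 ≈ 0.42188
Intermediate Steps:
m(H) = 1/(2*H)
((1*3)*m(2))³ = ((1*3)*((½)/2))³ = (3*((½)*(½)))³ = (3*(¼))³ = (¾)³ = 27/64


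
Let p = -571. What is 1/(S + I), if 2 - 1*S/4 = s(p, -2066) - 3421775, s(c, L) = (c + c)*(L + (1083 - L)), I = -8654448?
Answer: 1/9979804 ≈ 1.0020e-7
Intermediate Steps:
s(c, L) = 2166*c (s(c, L) = (2*c)*1083 = 2166*c)
S = 18634252 (S = 8 - 4*(2166*(-571) - 3421775) = 8 - 4*(-1236786 - 3421775) = 8 - 4*(-4658561) = 8 + 18634244 = 18634252)
1/(S + I) = 1/(18634252 - 8654448) = 1/9979804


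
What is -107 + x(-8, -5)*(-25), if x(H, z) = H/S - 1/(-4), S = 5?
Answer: -293/4 ≈ -73.250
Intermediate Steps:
x(H, z) = 1/4 + H/5 (x(H, z) = H/5 - 1/(-4) = H*(1/5) - 1*(-1/4) = H/5 + 1/4 = 1/4 + H/5)
-107 + x(-8, -5)*(-25) = -107 + (1/4 + (1/5)*(-8))*(-25) = -107 + (1/4 - 8/5)*(-25) = -107 - 27/20*(-25) = -107 + 135/4 = -293/4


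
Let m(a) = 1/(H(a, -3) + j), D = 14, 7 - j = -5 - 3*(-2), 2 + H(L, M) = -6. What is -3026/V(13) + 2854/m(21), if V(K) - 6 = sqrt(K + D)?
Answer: -23176/3 + 3026*sqrt(3)/3 ≈ -5978.3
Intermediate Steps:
H(L, M) = -8 (H(L, M) = -2 - 6 = -8)
j = 6 (j = 7 - (-5 - 3*(-2)) = 7 - (-5 + 6) = 7 - 1*1 = 7 - 1 = 6)
V(K) = 6 + sqrt(14 + K) (V(K) = 6 + sqrt(K + 14) = 6 + sqrt(14 + K))
m(a) = -1/2 (m(a) = 1/(-8 + 6) = 1/(-2) = -1/2)
-3026/V(13) + 2854/m(21) = -3026/(6 + sqrt(14 + 13)) + 2854/(-1/2) = -3026/(6 + sqrt(27)) + 2854*(-2) = -3026/(6 + 3*sqrt(3)) - 5708 = -5708 - 3026/(6 + 3*sqrt(3))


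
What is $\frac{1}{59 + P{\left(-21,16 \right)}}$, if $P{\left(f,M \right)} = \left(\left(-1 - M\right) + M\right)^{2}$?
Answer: $\frac{1}{60} \approx 0.016667$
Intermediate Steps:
$P{\left(f,M \right)} = 1$ ($P{\left(f,M \right)} = \left(-1\right)^{2} = 1$)
$\frac{1}{59 + P{\left(-21,16 \right)}} = \frac{1}{59 + 1} = \frac{1}{60}$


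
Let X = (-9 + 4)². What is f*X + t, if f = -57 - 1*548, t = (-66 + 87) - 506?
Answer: -15610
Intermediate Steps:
t = -485 (t = 21 - 506 = -485)
f = -605 (f = -57 - 548 = -605)
X = 25 (X = (-5)² = 25)
f*X + t = -605*25 - 485 = -15125 - 485 = -15610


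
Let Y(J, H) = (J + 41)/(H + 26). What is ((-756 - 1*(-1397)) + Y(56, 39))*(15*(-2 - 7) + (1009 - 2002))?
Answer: -47107536/65 ≈ -7.2473e+5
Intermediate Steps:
Y(J, H) = (41 + J)/(26 + H)
((-756 - 1*(-1397)) + Y(56, 39))*(15*(-2 - 7) + (1009 - 2002)) = ((-756 - 1*(-1397)) + (41 + 56)/(26 + 39))*(15*(-2 - 7) + (1009 - 2002)) = ((-756 + 1397) + 97/65)*(15*(-9) - 993) = (641 + (1/65)*97)*(-135 - 993) = (641 + 97/65)*(-1128) = (41762/65)*(-1128) = -47107536/65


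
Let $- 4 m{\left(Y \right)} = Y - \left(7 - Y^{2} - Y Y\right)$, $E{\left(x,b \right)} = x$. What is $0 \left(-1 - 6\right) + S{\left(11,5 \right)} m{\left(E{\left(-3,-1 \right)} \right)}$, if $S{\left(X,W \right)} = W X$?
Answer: $-110$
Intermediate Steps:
$m{\left(Y \right)} = \frac{7}{4} - \frac{Y^{2}}{2} - \frac{Y}{4}$ ($m{\left(Y \right)} = - \frac{Y - \left(7 - Y^{2} - Y Y\right)}{4} = - \frac{Y + \left(\left(Y^{2} + Y^{2}\right) - 7\right)}{4} = - \frac{Y + \left(2 Y^{2} - 7\right)}{4} = - \frac{Y + \left(-7 + 2 Y^{2}\right)}{4} = - \frac{-7 + Y + 2 Y^{2}}{4} = \frac{7}{4} - \frac{Y^{2}}{2} - \frac{Y}{4}$)
$0 \left(-1 - 6\right) + S{\left(11,5 \right)} m{\left(E{\left(-3,-1 \right)} \right)} = 0 \left(-1 - 6\right) + 5 \cdot 11 \left(\frac{7}{4} - \frac{\left(-3\right)^{2}}{2} - - \frac{3}{4}\right) = 0 \left(-7\right) + 55 \left(\frac{7}{4} - \frac{9}{2} + \frac{3}{4}\right) = 0 + 55 \left(\frac{7}{4} - \frac{9}{2} + \frac{3}{4}\right) = 0 + 55 \left(-2\right) = 0 - 110 = -110$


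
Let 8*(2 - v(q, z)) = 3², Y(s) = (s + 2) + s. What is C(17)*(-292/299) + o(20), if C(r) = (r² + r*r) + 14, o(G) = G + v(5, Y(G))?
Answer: -1332979/2392 ≈ -557.27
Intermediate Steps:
Y(s) = 2 + 2*s (Y(s) = (2 + s) + s = 2 + 2*s)
v(q, z) = 7/8 (v(q, z) = 2 - ⅛*3² = 2 - ⅛*9 = 2 - 9/8 = 7/8)
o(G) = 7/8 + G (o(G) = G + 7/8 = 7/8 + G)
C(r) = 14 + 2*r² (C(r) = (r² + r²) + 14 = 2*r² + 14 = 14 + 2*r²)
C(17)*(-292/299) + o(20) = (14 + 2*17²)*(-292/299) + (7/8 + 20) = (14 + 2*289)*(-292*1/299) + 167/8 = (14 + 578)*(-292/299) + 167/8 = 592*(-292/299) + 167/8 = -172864/299 + 167/8 = -1332979/2392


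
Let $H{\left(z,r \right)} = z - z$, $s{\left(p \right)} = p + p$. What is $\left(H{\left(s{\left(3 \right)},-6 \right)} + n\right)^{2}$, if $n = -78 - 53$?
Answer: $17161$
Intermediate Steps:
$s{\left(p \right)} = 2 p$
$n = -131$ ($n = -78 - 53 = -131$)
$H{\left(z,r \right)} = 0$
$\left(H{\left(s{\left(3 \right)},-6 \right)} + n\right)^{2} = \left(0 - 131\right)^{2} = \left(-131\right)^{2} = 17161$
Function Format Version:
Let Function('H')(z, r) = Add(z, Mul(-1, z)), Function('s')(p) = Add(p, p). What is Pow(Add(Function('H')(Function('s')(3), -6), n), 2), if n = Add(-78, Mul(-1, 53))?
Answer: 17161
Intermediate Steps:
Function('s')(p) = Mul(2, p)
n = -131 (n = Add(-78, -53) = -131)
Function('H')(z, r) = 0
Pow(Add(Function('H')(Function('s')(3), -6), n), 2) = Pow(Add(0, -131), 2) = Pow(-131, 2) = 17161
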